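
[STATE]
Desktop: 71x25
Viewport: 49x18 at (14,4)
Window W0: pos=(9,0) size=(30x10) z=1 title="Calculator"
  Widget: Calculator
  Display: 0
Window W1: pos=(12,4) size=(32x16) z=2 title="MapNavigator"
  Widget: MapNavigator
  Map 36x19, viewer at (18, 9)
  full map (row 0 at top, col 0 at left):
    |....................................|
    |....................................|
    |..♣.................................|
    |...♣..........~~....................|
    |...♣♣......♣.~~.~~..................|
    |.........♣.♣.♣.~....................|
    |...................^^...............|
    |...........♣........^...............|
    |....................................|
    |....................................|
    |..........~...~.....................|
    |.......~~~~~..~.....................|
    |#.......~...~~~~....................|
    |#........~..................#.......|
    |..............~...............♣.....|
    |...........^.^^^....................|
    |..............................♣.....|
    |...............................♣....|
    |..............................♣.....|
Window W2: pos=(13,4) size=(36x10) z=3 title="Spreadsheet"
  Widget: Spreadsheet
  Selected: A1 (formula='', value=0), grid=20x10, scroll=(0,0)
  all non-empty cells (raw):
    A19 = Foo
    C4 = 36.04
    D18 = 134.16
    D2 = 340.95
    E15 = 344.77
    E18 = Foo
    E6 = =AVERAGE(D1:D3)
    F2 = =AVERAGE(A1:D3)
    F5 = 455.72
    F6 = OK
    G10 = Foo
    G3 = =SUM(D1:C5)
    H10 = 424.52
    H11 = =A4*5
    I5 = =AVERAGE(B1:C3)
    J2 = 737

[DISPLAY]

━━━━━━━━━━━━━━━━━━━━━━━━━━━━━━━━━━┓              
 Spreadsheet                      ┃              
──────────────────────────────────┨              
A1:                               ┃              
       A       B       C       D  ┃              
----------------------------------┃              
  1      [0]       0       0      ┃              
  2        0       0       0  340.┃              
  3        0       0       0      ┃              
━━━━━━━━━━━━━━━━━━━━━━━━━━━━━━━━━━┛              
......~...~..................┃                   
...~~~~~..~..................┃                   
....~...~~~~.................┃                   
.....~..................#....┃                   
..........~...............♣..┃                   
━━━━━━━━━━━━━━━━━━━━━━━━━━━━━┛                   
                                                 
                                                 


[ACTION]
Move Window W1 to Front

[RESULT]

━━━━━━━━━━━━━━━━━━━━━━━━━━━━━┓━━━━┓              
MapNavigator                 ┃    ┃              
─────────────────────────────┨────┨              
..........~~.................┃    ┃              
♣......♣.~~.~~...............┃ D  ┃              
.....♣.♣.♣.~.................┃----┃              
...............^^............┃    ┃              
.......♣........^............┃340.┃              
.............................┃    ┃              
..............@..............┃━━━━┛              
......~...~..................┃                   
...~~~~~..~..................┃                   
....~...~~~~.................┃                   
.....~..................#....┃                   
..........~...............♣..┃                   
━━━━━━━━━━━━━━━━━━━━━━━━━━━━━┛                   
                                                 
                                                 


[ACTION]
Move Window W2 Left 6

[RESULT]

━━━━━━━━━━━━━━━━━━━━━━━━━━━━━┓                   
MapNavigator                 ┃                   
─────────────────────────────┨                   
..........~~.................┃                   
♣......♣.~~.~~...............┃                   
.....♣.♣.♣.~.................┃                   
...............^^............┃                   
.......♣........^............┃                   
.............................┃                   
..............@..............┃                   
......~...~..................┃                   
...~~~~~..~..................┃                   
....~...~~~~.................┃                   
.....~..................#....┃                   
..........~...............♣..┃                   
━━━━━━━━━━━━━━━━━━━━━━━━━━━━━┛                   
                                                 
                                                 


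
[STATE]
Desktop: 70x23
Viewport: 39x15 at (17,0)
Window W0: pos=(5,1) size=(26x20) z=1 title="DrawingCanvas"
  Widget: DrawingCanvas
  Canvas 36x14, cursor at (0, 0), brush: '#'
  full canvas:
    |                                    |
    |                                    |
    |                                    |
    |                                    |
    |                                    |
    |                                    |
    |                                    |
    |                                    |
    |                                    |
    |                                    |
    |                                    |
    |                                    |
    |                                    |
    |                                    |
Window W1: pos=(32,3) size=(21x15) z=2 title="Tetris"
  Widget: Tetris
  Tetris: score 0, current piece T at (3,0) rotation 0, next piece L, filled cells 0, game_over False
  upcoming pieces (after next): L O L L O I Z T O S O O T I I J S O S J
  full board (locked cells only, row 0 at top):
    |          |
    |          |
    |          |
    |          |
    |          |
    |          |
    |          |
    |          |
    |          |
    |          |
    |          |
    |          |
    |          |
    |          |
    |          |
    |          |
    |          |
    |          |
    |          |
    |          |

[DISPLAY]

                                       
━━━━━━━━━━━━━┓                         
vas          ┃                         
─────────────┨ ┏━━━━━━━━━━━━━━━━━━━┓   
             ┃ ┃ Tetris            ┃   
             ┃ ┠───────────────────┨   
             ┃ ┃          │Next:   ┃   
             ┃ ┃          │  ▒     ┃   
             ┃ ┃          │▒▒▒     ┃   
             ┃ ┃          │        ┃   
             ┃ ┃          │        ┃   
             ┃ ┃          │        ┃   
             ┃ ┃          │Score:  ┃   
             ┃ ┃          │0       ┃   
             ┃ ┃          │        ┃   


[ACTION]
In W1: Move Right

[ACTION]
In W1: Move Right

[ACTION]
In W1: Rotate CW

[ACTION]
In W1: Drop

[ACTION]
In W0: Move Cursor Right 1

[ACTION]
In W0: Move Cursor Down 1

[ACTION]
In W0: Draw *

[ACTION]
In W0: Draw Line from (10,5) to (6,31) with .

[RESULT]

                                       
━━━━━━━━━━━━━┓                         
vas          ┃                         
─────────────┨ ┏━━━━━━━━━━━━━━━━━━━┓   
             ┃ ┃ Tetris            ┃   
             ┃ ┠───────────────────┨   
             ┃ ┃          │Next:   ┃   
             ┃ ┃          │  ▒     ┃   
             ┃ ┃          │▒▒▒     ┃   
             ┃ ┃          │        ┃   
             ┃ ┃          │        ┃   
           ..┃ ┃          │        ┃   
    .......  ┃ ┃          │Score:  ┃   
....         ┃ ┃          │0       ┃   
             ┃ ┃          │        ┃   


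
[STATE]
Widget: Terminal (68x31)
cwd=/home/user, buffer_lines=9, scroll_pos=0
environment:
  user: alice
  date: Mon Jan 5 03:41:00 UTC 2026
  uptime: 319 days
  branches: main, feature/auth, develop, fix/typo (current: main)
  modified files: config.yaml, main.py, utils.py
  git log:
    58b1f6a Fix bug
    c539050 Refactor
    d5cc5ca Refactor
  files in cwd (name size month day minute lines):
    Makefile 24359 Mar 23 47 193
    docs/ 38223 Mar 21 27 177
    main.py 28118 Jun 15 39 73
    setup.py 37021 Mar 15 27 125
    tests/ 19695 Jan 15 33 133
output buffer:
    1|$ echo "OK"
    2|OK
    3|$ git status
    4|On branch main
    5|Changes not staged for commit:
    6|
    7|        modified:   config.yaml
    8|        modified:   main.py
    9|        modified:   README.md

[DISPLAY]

$ echo "OK"                                                         
OK                                                                  
$ git status                                                        
On branch main                                                      
Changes not staged for commit:                                      
                                                                    
        modified:   config.yaml                                     
        modified:   main.py                                         
        modified:   README.md                                       
$ █                                                                 
                                                                    
                                                                    
                                                                    
                                                                    
                                                                    
                                                                    
                                                                    
                                                                    
                                                                    
                                                                    
                                                                    
                                                                    
                                                                    
                                                                    
                                                                    
                                                                    
                                                                    
                                                                    
                                                                    
                                                                    
                                                                    


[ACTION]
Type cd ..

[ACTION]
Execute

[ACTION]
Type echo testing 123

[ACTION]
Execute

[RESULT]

$ echo "OK"                                                         
OK                                                                  
$ git status                                                        
On branch main                                                      
Changes not staged for commit:                                      
                                                                    
        modified:   config.yaml                                     
        modified:   main.py                                         
        modified:   README.md                                       
$ cd ..                                                             
                                                                    
$ echo testing 123                                                  
testing 123                                                         
$ █                                                                 
                                                                    
                                                                    
                                                                    
                                                                    
                                                                    
                                                                    
                                                                    
                                                                    
                                                                    
                                                                    
                                                                    
                                                                    
                                                                    
                                                                    
                                                                    
                                                                    
                                                                    


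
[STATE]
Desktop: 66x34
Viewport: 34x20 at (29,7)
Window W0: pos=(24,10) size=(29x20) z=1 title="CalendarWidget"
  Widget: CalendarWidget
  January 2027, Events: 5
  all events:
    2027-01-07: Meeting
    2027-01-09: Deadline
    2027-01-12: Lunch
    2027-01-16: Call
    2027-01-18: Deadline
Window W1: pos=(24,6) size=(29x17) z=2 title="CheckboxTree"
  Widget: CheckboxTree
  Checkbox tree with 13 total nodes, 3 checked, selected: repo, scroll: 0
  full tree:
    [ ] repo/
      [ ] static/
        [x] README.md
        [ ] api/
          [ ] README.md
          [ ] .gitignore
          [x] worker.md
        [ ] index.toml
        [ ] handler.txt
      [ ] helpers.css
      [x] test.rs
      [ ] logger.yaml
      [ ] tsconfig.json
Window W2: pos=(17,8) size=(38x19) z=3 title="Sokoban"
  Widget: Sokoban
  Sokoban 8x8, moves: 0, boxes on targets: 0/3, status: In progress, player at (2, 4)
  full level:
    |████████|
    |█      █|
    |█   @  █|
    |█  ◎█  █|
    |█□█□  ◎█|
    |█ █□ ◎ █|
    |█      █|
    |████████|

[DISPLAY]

ckboxTree              ┃          
━━━━━━━━━━━━━━━━━━━━━━━━━┓        
                         ┃        
─────────────────────────┨        
                         ┃        
                         ┃        
                         ┃        
                         ┃        
                         ┃        
                         ┃        
                         ┃        
                         ┃        
/3                       ┃        
                         ┃        
                         ┃        
                         ┃        
                         ┃        
                         ┃        
                         ┃        
━━━━━━━━━━━━━━━━━━━━━━━━━┛        


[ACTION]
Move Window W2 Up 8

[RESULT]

                         ┃        
                         ┃        
                         ┃        
                         ┃        
/3                       ┃        
                         ┃        
                         ┃        
                         ┃        
                         ┃        
                         ┃        
                         ┃        
━━━━━━━━━━━━━━━━━━━━━━━━━┛        
x] test.rs             ┃          
 ] logger.yaml         ┃          
 ] tsconfig.json       ┃          
━━━━━━━━━━━━━━━━━━━━━━━┛          
                       ┃          
                       ┃          
                       ┃          
                       ┃          


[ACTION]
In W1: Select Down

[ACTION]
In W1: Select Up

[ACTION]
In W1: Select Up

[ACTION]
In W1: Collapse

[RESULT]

                         ┃        
                         ┃        
                         ┃        
                         ┃        
/3                       ┃        
                         ┃        
                         ┃        
                         ┃        
                         ┃        
                         ┃        
                         ┃        
━━━━━━━━━━━━━━━━━━━━━━━━━┛        
                       ┃          
                       ┃          
                       ┃          
━━━━━━━━━━━━━━━━━━━━━━━┛          
                       ┃          
                       ┃          
                       ┃          
                       ┃          


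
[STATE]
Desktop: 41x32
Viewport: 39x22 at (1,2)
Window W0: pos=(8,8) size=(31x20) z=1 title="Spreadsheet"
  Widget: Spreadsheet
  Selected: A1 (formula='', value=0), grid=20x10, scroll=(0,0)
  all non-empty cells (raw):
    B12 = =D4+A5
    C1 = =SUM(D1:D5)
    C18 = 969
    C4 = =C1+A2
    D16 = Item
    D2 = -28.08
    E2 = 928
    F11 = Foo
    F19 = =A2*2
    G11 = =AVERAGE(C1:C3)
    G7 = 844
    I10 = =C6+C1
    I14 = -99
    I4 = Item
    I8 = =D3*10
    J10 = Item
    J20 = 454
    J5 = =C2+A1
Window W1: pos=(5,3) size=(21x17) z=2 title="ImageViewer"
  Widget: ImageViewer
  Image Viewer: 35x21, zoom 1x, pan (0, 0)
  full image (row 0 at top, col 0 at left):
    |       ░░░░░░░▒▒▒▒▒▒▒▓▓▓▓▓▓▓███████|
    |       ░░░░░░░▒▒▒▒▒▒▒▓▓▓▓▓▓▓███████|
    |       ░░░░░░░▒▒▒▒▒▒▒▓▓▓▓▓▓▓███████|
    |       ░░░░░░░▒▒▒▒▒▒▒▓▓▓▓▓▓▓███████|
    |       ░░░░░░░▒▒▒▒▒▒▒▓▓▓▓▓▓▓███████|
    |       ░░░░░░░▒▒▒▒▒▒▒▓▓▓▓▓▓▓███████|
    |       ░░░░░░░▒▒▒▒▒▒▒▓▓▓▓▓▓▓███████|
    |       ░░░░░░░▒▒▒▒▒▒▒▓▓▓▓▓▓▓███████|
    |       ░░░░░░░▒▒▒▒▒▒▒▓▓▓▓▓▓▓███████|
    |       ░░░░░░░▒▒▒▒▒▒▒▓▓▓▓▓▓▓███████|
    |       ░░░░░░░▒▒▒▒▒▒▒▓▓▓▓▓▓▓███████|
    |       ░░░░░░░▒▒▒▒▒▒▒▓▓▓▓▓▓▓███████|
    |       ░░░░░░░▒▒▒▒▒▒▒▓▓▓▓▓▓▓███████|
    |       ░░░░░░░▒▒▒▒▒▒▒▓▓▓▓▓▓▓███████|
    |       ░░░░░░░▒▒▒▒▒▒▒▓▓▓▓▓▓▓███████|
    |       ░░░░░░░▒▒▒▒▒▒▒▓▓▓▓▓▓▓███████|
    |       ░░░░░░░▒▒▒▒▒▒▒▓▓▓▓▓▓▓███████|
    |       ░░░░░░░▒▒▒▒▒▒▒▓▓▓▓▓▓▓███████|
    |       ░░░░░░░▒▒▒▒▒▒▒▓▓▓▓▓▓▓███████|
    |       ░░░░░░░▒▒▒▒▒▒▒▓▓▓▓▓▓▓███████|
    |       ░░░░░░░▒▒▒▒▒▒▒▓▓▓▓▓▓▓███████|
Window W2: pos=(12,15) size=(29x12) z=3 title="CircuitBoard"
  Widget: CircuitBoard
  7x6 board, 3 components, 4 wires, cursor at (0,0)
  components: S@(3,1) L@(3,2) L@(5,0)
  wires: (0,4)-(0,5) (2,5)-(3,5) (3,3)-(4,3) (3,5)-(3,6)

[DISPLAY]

                                       
    ┏━━━━━━━━━━━━━━━━━━━┓              
    ┃ ImageViewer       ┃              
    ┠───────────────────┨              
    ┃       ░░░░░░░▒▒▒▒▒┃              
    ┃       ░░░░░░░▒▒▒▒▒┃              
    ┃       ░░░░░░░▒▒▒▒▒┃━━━━━━━━━━━━┓ 
    ┃       ░░░░░░░▒▒▒▒▒┃            ┃ 
    ┃       ░░░░░░░▒▒▒▒▒┃────────────┨ 
    ┃       ░░░░░░░▒▒▒▒▒┃            ┃ 
    ┃       ░░░░░░░▒▒▒▒▒┃      C     ┃ 
    ┃       ░░░░░░░▒▒▒▒▒┃------------┃ 
    ┃       ░░░░░░░▒▒▒▒▒┃  0  -28.08 ┃ 
    ┃      ┏━━━━━━━━━━━━━━━━━━━━━━━━━━━
    ┃      ┃ CircuitBoard              
    ┃      ┠───────────────────────────
    ┃      ┃   0 1 2 3 4 5 6           
    ┗━━━━━━┃0  [.]              · ─ ·  
       ┃  7┃                           
       ┃  8┃1                          
       ┃  9┃                           
       ┃ 10┃2                       ·  


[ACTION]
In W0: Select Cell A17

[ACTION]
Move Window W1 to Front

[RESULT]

                                       
    ┏━━━━━━━━━━━━━━━━━━━┓              
    ┃ ImageViewer       ┃              
    ┠───────────────────┨              
    ┃       ░░░░░░░▒▒▒▒▒┃              
    ┃       ░░░░░░░▒▒▒▒▒┃              
    ┃       ░░░░░░░▒▒▒▒▒┃━━━━━━━━━━━━┓ 
    ┃       ░░░░░░░▒▒▒▒▒┃            ┃ 
    ┃       ░░░░░░░▒▒▒▒▒┃────────────┨ 
    ┃       ░░░░░░░▒▒▒▒▒┃            ┃ 
    ┃       ░░░░░░░▒▒▒▒▒┃      C     ┃ 
    ┃       ░░░░░░░▒▒▒▒▒┃------------┃ 
    ┃       ░░░░░░░▒▒▒▒▒┃  0  -28.08 ┃ 
    ┃       ░░░░░░░▒▒▒▒▒┃━━━━━━━━━━━━━━
    ┃       ░░░░░░░▒▒▒▒▒┃              
    ┃       ░░░░░░░▒▒▒▒▒┃──────────────
    ┃       ░░░░░░░▒▒▒▒▒┃5 6           
    ┗━━━━━━━━━━━━━━━━━━━┛       · ─ ·  
       ┃  7┃                           
       ┃  8┃1                          
       ┃  9┃                           
       ┃ 10┃2                       ·  


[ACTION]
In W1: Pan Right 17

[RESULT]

                                       
    ┏━━━━━━━━━━━━━━━━━━━┓              
    ┃ ImageViewer       ┃              
    ┠───────────────────┨              
    ┃▒▒▒▒▓▓▓▓▓▓▓███████ ┃              
    ┃▒▒▒▒▓▓▓▓▓▓▓███████ ┃              
    ┃▒▒▒▒▓▓▓▓▓▓▓███████ ┃━━━━━━━━━━━━┓ 
    ┃▒▒▒▒▓▓▓▓▓▓▓███████ ┃            ┃ 
    ┃▒▒▒▒▓▓▓▓▓▓▓███████ ┃────────────┨ 
    ┃▒▒▒▒▓▓▓▓▓▓▓███████ ┃            ┃ 
    ┃▒▒▒▒▓▓▓▓▓▓▓███████ ┃      C     ┃ 
    ┃▒▒▒▒▓▓▓▓▓▓▓███████ ┃------------┃ 
    ┃▒▒▒▒▓▓▓▓▓▓▓███████ ┃  0  -28.08 ┃ 
    ┃▒▒▒▒▓▓▓▓▓▓▓███████ ┃━━━━━━━━━━━━━━
    ┃▒▒▒▒▓▓▓▓▓▓▓███████ ┃              
    ┃▒▒▒▒▓▓▓▓▓▓▓███████ ┃──────────────
    ┃▒▒▒▒▓▓▓▓▓▓▓███████ ┃5 6           
    ┗━━━━━━━━━━━━━━━━━━━┛       · ─ ·  
       ┃  7┃                           
       ┃  8┃1                          
       ┃  9┃                           
       ┃ 10┃2                       ·  


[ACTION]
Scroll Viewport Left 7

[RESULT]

                                       
     ┏━━━━━━━━━━━━━━━━━━━┓             
     ┃ ImageViewer       ┃             
     ┠───────────────────┨             
     ┃▒▒▒▒▓▓▓▓▓▓▓███████ ┃             
     ┃▒▒▒▒▓▓▓▓▓▓▓███████ ┃             
     ┃▒▒▒▒▓▓▓▓▓▓▓███████ ┃━━━━━━━━━━━━┓
     ┃▒▒▒▒▓▓▓▓▓▓▓███████ ┃            ┃
     ┃▒▒▒▒▓▓▓▓▓▓▓███████ ┃────────────┨
     ┃▒▒▒▒▓▓▓▓▓▓▓███████ ┃            ┃
     ┃▒▒▒▒▓▓▓▓▓▓▓███████ ┃      C     ┃
     ┃▒▒▒▒▓▓▓▓▓▓▓███████ ┃------------┃
     ┃▒▒▒▒▓▓▓▓▓▓▓███████ ┃  0  -28.08 ┃
     ┃▒▒▒▒▓▓▓▓▓▓▓███████ ┃━━━━━━━━━━━━━
     ┃▒▒▒▒▓▓▓▓▓▓▓███████ ┃             
     ┃▒▒▒▒▓▓▓▓▓▓▓███████ ┃─────────────
     ┃▒▒▒▒▓▓▓▓▓▓▓███████ ┃5 6          
     ┗━━━━━━━━━━━━━━━━━━━┛       · ─ · 
        ┃  7┃                          
        ┃  8┃1                         
        ┃  9┃                          
        ┃ 10┃2                       · 


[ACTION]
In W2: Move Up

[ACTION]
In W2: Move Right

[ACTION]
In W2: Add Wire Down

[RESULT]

                                       
     ┏━━━━━━━━━━━━━━━━━━━┓             
     ┃ ImageViewer       ┃             
     ┠───────────────────┨             
     ┃▒▒▒▒▓▓▓▓▓▓▓███████ ┃             
     ┃▒▒▒▒▓▓▓▓▓▓▓███████ ┃             
     ┃▒▒▒▒▓▓▓▓▓▓▓███████ ┃━━━━━━━━━━━━┓
     ┃▒▒▒▒▓▓▓▓▓▓▓███████ ┃            ┃
     ┃▒▒▒▒▓▓▓▓▓▓▓███████ ┃────────────┨
     ┃▒▒▒▒▓▓▓▓▓▓▓███████ ┃            ┃
     ┃▒▒▒▒▓▓▓▓▓▓▓███████ ┃      C     ┃
     ┃▒▒▒▒▓▓▓▓▓▓▓███████ ┃------------┃
     ┃▒▒▒▒▓▓▓▓▓▓▓███████ ┃  0  -28.08 ┃
     ┃▒▒▒▒▓▓▓▓▓▓▓███████ ┃━━━━━━━━━━━━━
     ┃▒▒▒▒▓▓▓▓▓▓▓███████ ┃             
     ┃▒▒▒▒▓▓▓▓▓▓▓███████ ┃─────────────
     ┃▒▒▒▒▓▓▓▓▓▓▓███████ ┃5 6          
     ┗━━━━━━━━━━━━━━━━━━━┛       · ─ · 
        ┃  7┃        │                 
        ┃  8┃1       ·                 
        ┃  9┃                          
        ┃ 10┃2                       · 


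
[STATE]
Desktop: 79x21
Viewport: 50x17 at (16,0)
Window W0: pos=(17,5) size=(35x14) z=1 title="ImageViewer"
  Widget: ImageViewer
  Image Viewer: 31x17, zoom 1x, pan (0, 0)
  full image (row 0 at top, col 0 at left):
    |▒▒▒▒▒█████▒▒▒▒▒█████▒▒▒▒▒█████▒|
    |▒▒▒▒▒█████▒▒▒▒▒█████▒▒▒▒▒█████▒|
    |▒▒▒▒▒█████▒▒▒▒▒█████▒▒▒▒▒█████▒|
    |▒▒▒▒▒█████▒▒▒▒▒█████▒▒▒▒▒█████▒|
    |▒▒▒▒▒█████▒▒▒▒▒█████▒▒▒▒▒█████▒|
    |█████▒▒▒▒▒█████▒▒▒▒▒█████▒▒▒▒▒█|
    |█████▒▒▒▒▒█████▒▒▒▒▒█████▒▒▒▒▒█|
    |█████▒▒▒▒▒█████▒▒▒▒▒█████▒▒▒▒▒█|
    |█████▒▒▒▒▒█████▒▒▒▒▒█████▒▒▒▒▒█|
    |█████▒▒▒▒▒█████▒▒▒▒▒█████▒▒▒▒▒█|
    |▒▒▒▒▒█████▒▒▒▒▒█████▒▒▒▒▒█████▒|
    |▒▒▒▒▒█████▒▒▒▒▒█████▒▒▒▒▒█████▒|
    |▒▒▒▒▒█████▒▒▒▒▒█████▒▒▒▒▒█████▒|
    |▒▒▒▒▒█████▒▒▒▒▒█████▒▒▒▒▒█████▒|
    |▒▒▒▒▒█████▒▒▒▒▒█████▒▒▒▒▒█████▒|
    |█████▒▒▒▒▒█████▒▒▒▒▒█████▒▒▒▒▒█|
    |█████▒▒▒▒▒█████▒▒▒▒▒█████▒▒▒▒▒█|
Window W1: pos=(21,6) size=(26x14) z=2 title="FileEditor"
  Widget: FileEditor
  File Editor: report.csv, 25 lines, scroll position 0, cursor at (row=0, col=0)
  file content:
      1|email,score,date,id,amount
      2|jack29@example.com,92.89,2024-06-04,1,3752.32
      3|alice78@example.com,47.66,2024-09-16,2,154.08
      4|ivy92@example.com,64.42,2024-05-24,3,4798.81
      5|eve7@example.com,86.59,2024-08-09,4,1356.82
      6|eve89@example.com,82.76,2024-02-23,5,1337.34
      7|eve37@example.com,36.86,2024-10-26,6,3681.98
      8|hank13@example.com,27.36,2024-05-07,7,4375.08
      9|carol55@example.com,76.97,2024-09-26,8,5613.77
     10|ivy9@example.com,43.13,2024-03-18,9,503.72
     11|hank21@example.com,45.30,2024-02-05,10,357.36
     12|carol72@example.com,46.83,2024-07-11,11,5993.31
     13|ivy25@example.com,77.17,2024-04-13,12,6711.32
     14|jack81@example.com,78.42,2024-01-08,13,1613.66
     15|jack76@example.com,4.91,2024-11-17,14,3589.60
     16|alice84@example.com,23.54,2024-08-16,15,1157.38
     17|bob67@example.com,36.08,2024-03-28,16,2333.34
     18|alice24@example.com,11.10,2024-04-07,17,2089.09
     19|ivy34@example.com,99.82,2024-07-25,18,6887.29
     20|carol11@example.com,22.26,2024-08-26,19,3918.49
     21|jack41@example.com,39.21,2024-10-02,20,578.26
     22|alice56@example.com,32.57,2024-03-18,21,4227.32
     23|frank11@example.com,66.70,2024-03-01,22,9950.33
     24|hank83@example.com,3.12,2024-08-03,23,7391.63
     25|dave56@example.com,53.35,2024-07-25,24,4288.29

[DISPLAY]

                                                  
                                                  
                                                  
                                                  
                                                  
 ┏━━━━━━━━━━━━━━━━━━━━━━━━━━━━━━━━━┓              
 ┃ Im┏━━━━━━━━━━━━━━━━━━━━━━━━┓    ┃              
 ┠───┃ FileEditor             ┃────┨              
 ┃▒▒▒┠────────────────────────┨█▒  ┃              
 ┃▒▒▒┃█mail,score,date,id,amo▲┃█▒  ┃              
 ┃▒▒▒┃jack29@example.com,92.8█┃█▒  ┃              
 ┃▒▒▒┃alice78@example.com,47.░┃█▒  ┃              
 ┃▒▒▒┃ivy92@example.com,64.42░┃█▒  ┃              
 ┃███┃eve7@example.com,86.59,░┃▒█  ┃              
 ┃███┃eve89@example.com,82.76░┃▒█  ┃              
 ┃███┃eve37@example.com,36.86░┃▒█  ┃              
 ┃███┃hank13@example.com,27.3░┃▒█  ┃              


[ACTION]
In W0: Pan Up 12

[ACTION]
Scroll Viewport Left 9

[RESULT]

                                                  
                                                  
                                                  
                                                  
                                                  
          ┏━━━━━━━━━━━━━━━━━━━━━━━━━━━━━━━━━┓     
          ┃ Im┏━━━━━━━━━━━━━━━━━━━━━━━━┓    ┃     
          ┠───┃ FileEditor             ┃────┨     
          ┃▒▒▒┠────────────────────────┨█▒  ┃     
          ┃▒▒▒┃█mail,score,date,id,amo▲┃█▒  ┃     
          ┃▒▒▒┃jack29@example.com,92.8█┃█▒  ┃     
          ┃▒▒▒┃alice78@example.com,47.░┃█▒  ┃     
          ┃▒▒▒┃ivy92@example.com,64.42░┃█▒  ┃     
          ┃███┃eve7@example.com,86.59,░┃▒█  ┃     
          ┃███┃eve89@example.com,82.76░┃▒█  ┃     
          ┃███┃eve37@example.com,36.86░┃▒█  ┃     
          ┃███┃hank13@example.com,27.3░┃▒█  ┃     


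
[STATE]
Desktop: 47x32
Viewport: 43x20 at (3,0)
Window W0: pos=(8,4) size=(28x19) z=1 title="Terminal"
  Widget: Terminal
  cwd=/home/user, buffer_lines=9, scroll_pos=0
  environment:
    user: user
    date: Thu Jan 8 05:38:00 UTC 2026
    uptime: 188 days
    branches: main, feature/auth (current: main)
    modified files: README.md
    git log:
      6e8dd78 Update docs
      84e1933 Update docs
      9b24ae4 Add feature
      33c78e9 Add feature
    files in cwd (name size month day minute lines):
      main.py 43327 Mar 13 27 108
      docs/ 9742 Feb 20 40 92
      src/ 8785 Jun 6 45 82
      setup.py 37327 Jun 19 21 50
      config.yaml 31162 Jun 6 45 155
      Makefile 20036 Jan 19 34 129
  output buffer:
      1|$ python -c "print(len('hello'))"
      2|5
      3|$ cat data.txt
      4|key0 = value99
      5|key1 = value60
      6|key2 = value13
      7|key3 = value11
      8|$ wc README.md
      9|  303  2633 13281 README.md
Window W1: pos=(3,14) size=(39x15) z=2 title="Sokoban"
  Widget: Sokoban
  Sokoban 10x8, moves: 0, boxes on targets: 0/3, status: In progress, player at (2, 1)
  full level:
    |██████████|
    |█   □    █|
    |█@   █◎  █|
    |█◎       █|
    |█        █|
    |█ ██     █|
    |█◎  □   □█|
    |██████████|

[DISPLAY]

                                           
                                           
                                           
                                           
     ┏━━━━━━━━━━━━━━━━━━━━━━━━━━┓          
     ┃ Terminal                 ┃          
     ┠──────────────────────────┨          
     ┃$ python -c "print(len('he┃          
     ┃5                         ┃          
     ┃$ cat data.txt            ┃          
     ┃key0 = value99            ┃          
     ┃key1 = value60            ┃          
     ┃key2 = value13            ┃          
     ┃key3 = value11            ┃          
┏━━━━━━━━━━━━━━━━━━━━━━━━━━━━━━━━━━━━━┓    
┃ Sokoban                             ┃    
┠─────────────────────────────────────┨    
┃██████████                           ┃    
┃█   □    █                           ┃    
┃█@   █◎  █                           ┃    


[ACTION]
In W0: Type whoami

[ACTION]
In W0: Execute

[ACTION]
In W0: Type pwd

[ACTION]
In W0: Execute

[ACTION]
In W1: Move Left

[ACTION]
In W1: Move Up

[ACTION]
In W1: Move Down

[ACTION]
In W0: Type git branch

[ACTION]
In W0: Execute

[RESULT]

                                           
                                           
                                           
                                           
     ┏━━━━━━━━━━━━━━━━━━━━━━━━━━┓          
     ┃ Terminal                 ┃          
     ┠──────────────────────────┨          
     ┃$ cat data.txt            ┃          
     ┃key0 = value99            ┃          
     ┃key1 = value60            ┃          
     ┃key2 = value13            ┃          
     ┃key3 = value11            ┃          
     ┃$ wc README.md            ┃          
     ┃  303  2633 13281 README.m┃          
┏━━━━━━━━━━━━━━━━━━━━━━━━━━━━━━━━━━━━━┓    
┃ Sokoban                             ┃    
┠─────────────────────────────────────┨    
┃██████████                           ┃    
┃█   □    █                           ┃    
┃█@   █◎  █                           ┃    


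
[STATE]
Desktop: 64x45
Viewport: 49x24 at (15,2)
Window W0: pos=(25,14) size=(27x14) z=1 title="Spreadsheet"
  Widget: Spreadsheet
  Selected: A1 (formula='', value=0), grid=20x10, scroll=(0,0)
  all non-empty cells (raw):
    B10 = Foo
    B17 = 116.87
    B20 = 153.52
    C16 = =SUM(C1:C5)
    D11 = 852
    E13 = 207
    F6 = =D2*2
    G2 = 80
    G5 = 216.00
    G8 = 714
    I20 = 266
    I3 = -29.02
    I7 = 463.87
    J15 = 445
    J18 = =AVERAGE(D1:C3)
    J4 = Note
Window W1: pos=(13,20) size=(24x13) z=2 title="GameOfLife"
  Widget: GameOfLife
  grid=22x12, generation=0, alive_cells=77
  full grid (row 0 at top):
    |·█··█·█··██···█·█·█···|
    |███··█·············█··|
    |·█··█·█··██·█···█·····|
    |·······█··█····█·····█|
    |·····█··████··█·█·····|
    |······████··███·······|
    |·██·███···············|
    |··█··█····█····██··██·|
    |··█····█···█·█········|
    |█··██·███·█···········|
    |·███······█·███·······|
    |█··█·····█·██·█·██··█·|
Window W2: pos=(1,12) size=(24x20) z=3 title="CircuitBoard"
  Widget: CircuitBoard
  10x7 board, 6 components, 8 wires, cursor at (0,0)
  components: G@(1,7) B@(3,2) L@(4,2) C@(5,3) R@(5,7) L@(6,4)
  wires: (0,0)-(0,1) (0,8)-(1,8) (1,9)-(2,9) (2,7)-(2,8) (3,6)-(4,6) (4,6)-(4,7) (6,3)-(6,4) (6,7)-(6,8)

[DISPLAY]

                                                 
                                                 
                                                 
                                                 
                                                 
                                                 
                                                 
                                                 
                                                 
                                                 
━━━━━━━━━┓                                       
         ┃                                       
─────────┨┏━━━━━━━━━━━━━━━━━━━━━━━━━┓            
5 6 7 8 9┃┃ Spreadsheet             ┃            
         ┃┠─────────────────────────┨            
         ┃┃A1:                      ┃            
         ┃┃       A       B       C ┃            
         ┃┃-------------------------┃            
         ┃━━━━━━━━━━━┓]       0     ┃            
         ┃           ┃0       0     ┃            
         ┃───────────┨0       0     ┃            
         ┃           ┃0       0     ┃            
         ┃·█···█·····┃0       0     ┃            
         ┃····█·····█┃0       0     ┃            


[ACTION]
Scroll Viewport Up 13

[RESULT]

                                                 
                                                 
                                                 
                                                 
                                                 
                                                 
                                                 
                                                 
                                                 
                                                 
                                                 
                                                 
━━━━━━━━━┓                                       
         ┃                                       
─────────┨┏━━━━━━━━━━━━━━━━━━━━━━━━━┓            
5 6 7 8 9┃┃ Spreadsheet             ┃            
         ┃┠─────────────────────────┨            
         ┃┃A1:                      ┃            
         ┃┃       A       B       C ┃            
         ┃┃-------------------------┃            
         ┃━━━━━━━━━━━┓]       0     ┃            
         ┃           ┃0       0     ┃            
         ┃───────────┨0       0     ┃            
         ┃           ┃0       0     ┃            


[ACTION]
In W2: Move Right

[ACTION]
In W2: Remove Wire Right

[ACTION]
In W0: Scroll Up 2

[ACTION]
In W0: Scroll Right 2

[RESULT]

                                                 
                                                 
                                                 
                                                 
                                                 
                                                 
                                                 
                                                 
                                                 
                                                 
                                                 
                                                 
━━━━━━━━━┓                                       
         ┃                                       
─────────┨┏━━━━━━━━━━━━━━━━━━━━━━━━━┓            
5 6 7 8 9┃┃ Spreadsheet             ┃            
         ┃┠─────────────────────────┨            
         ┃┃A1:                      ┃            
         ┃┃       C       D       E ┃            
         ┃┃-------------------------┃            
         ┃━━━━━━━━━━━┓0       0     ┃            
         ┃           ┃0       0     ┃            
         ┃───────────┨0       0     ┃            
         ┃           ┃0       0     ┃            
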